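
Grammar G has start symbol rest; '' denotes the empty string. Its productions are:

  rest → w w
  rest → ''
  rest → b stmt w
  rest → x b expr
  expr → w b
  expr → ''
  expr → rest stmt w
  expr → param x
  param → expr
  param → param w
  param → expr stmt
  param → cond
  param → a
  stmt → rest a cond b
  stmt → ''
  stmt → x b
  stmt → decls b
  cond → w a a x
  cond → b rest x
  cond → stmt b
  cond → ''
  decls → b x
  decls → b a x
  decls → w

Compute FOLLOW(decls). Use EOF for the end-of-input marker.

{ b }

In stmt → decls b: add FIRST(b) = { b }.
Union: FOLLOW(decls) = { b }.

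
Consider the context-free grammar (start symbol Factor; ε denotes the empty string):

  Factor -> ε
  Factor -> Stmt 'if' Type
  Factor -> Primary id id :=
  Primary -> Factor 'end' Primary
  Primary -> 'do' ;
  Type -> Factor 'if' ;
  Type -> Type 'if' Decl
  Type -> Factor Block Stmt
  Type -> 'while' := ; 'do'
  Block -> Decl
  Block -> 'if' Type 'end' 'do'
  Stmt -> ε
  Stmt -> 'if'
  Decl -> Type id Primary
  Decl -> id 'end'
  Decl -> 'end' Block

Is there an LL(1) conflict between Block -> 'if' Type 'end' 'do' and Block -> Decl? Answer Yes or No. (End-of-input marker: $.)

FIRST('if' Type 'end' 'do') = { 'if' } and FIRST(Decl) = { 'do', 'end', 'if', 'while', id }.
Both contain 'if', so the two alternatives are not disjoint — LL(1) conflict.

Yes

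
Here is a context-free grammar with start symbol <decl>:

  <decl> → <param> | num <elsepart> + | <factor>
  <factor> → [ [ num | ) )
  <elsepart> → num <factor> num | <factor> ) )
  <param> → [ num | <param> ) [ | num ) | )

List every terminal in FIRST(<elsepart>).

<elsepart> → num <factor> num contributes {num}.
From <elsepart> → <factor> ) ): add FIRST(<factor>) = { ), [ }.
Union: FIRST(<elsepart>) = { ), [, num }.

{ ), [, num }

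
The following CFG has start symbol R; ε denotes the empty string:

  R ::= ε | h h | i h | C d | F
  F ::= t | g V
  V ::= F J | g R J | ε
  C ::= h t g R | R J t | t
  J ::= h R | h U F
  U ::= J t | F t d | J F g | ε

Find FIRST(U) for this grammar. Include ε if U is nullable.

From U ::= J t: add FIRST(J) = { h }.
From U ::= F t d: add FIRST(F) = { g, t }.
From U ::= J F g: add FIRST(J) = { h }.
U ::= ε contributes ε.
Union: FIRST(U) = { g, h, t, ε }.

{ g, h, t, ε }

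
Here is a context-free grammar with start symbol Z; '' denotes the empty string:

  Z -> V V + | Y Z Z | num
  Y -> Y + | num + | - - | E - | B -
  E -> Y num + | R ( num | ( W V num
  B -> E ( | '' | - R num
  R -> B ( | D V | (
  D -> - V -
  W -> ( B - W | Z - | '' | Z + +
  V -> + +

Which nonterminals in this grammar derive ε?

Directly nullable (have an ''-production): B, W.
No other nonterminal has a production whose RHS symbols are all nullable.

{ B, W }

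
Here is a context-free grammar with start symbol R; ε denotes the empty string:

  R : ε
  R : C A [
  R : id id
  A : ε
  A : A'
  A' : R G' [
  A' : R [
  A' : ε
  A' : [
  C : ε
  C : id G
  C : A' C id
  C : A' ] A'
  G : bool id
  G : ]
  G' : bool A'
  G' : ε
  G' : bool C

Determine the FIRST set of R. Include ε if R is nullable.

{ [, ], bool, id, ε }

R : ε contributes ε.
From R : C A [: C, A nullable, take FIRST(C) ∪ FIRST(A) ∪ {[} = { [, ], bool, id }.
R : id id contributes {id}.
Union: FIRST(R) = { [, ], bool, id, ε }.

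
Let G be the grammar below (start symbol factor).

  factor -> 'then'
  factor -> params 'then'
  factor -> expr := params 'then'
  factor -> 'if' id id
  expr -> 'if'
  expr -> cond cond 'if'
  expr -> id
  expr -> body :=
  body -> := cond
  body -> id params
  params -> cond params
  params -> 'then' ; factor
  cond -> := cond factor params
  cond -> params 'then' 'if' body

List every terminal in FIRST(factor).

{ 'if', 'then', :=, id }

factor -> 'then' contributes {'then'}.
From factor -> params 'then': add FIRST(params) = { 'then', := }.
From factor -> expr := params 'then': add FIRST(expr) = { 'if', 'then', :=, id }.
factor -> 'if' id id contributes {'if'}.
Union: FIRST(factor) = { 'if', 'then', :=, id }.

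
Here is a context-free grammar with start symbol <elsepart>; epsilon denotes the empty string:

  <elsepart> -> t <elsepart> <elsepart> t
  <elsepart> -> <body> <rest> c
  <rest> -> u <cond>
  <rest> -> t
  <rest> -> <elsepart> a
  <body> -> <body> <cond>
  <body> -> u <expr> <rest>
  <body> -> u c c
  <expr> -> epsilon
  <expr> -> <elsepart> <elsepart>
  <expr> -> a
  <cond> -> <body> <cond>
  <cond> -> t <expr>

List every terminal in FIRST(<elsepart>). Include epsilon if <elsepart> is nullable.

<elsepart> -> t <elsepart> <elsepart> t contributes {t}.
From <elsepart> -> <body> <rest> c: add FIRST(<body>) = { u }.
Union: FIRST(<elsepart>) = { t, u }.

{ t, u }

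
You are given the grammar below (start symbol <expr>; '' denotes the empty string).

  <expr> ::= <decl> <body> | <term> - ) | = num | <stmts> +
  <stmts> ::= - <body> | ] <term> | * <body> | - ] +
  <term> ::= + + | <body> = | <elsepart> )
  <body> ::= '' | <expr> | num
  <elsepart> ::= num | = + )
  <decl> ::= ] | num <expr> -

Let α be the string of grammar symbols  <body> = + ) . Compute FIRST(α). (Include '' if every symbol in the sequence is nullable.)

{ *, +, -, =, ], num }

Add FIRST(<body>)\{''} = { *, +, -, =, ], num }; <body> is nullable, continue.
= is a terminal; add {=} and stop.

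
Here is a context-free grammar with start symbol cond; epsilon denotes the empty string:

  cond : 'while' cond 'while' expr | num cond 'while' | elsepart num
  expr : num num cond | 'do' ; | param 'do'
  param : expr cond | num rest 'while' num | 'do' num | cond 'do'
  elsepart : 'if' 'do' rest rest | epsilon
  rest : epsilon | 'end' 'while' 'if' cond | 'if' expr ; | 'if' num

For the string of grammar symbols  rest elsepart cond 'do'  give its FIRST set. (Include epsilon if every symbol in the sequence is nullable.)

{ 'end', 'if', 'while', num }

Add FIRST(rest)\{epsilon} = { 'end', 'if' }; rest is nullable, continue.
Add FIRST(elsepart)\{epsilon} = { 'if' }; elsepart is nullable, continue.
Add FIRST(cond) = { 'if', 'while', num }; cond is not nullable, stop.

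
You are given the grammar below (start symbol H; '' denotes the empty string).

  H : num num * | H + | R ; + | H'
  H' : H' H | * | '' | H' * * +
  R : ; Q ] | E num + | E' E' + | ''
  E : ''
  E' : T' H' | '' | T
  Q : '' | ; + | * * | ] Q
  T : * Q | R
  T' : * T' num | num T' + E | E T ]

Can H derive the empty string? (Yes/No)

Yes

H : H' and each of H' is nullable, so H ⇒* ''.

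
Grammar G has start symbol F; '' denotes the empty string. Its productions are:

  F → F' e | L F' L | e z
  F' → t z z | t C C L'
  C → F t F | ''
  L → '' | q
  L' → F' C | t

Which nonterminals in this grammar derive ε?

Directly nullable (have an ''-production): C, L.
No other nonterminal has a production whose RHS symbols are all nullable.

{ C, L }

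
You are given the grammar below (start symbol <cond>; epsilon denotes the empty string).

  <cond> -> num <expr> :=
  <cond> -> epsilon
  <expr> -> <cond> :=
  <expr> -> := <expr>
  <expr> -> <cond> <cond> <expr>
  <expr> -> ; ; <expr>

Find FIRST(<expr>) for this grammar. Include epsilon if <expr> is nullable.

From <expr> -> <cond> :=: <cond> nullable, take FIRST(<cond>) ∪ {:=} = { :=, num }.
<expr> -> := <expr> contributes {:=}.
From <expr> -> <cond> <cond> <expr>: <cond>, <cond> nullable, take FIRST(<cond>) ∪ FIRST(<cond>) ∪ FIRST(<expr>) = { :=, ;, num }.
<expr> -> ; ; <expr> contributes {;}.
Union: FIRST(<expr>) = { :=, ;, num }.

{ :=, ;, num }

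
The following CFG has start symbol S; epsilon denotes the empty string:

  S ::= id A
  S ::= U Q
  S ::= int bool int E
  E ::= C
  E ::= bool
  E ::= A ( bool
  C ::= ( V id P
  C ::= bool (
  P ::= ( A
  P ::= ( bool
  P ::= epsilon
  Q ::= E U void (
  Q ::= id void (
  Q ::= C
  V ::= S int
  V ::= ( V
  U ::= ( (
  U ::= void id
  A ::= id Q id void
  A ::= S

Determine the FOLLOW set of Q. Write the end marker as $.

{ $, (, id, int, void }

In S ::= U Q: Q is at the end, add FOLLOW(S) = { $, (, id, int, void }.
In A ::= id Q id void: add FIRST(id void) = { id }.
Union: FOLLOW(Q) = { $, (, id, int, void }.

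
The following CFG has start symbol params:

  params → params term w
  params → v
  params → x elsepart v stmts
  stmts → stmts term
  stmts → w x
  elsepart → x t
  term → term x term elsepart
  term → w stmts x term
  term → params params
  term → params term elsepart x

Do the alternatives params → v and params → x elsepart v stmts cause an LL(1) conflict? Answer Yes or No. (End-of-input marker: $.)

No

FIRST(v) = { v } and FIRST(x elsepart v stmts) = { x }.
The FIRST sets are disjoint and neither alternative is nullable — no conflict.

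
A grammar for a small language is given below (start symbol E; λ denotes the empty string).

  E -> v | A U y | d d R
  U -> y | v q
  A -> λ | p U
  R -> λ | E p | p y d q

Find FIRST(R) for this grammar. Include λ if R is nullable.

R -> λ contributes λ.
From R -> E p: add FIRST(E) = { d, p, v, y }.
R -> p y d q contributes {p}.
Union: FIRST(R) = { d, p, v, y, λ }.

{ d, p, v, y, λ }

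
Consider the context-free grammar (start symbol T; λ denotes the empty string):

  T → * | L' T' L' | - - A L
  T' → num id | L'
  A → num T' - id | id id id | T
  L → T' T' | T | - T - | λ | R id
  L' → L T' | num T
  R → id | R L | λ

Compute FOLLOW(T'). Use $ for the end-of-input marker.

In T → L' T' L': add FIRST(L') = { *, -, id, num }.
In A → num T' - id: add FIRST(- id) = { - }.
In L → T' T': add FIRST(T') = { *, -, id, num }.
In L → T' T': T' is at the end, add FOLLOW(L) = { $, *, -, id, num }.
In L' → L T': T' is at the end, add FOLLOW(L') = { $, *, -, id, num }.
Union: FOLLOW(T') = { $, *, -, id, num }.

{ $, *, -, id, num }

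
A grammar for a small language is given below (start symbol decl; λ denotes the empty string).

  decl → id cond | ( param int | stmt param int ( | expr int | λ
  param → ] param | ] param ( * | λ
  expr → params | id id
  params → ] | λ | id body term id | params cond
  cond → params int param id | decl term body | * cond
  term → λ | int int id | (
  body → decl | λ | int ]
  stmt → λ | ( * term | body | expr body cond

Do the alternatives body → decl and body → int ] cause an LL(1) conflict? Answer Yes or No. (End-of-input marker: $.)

FIRST(decl) = { (, *, ], id, int, λ } and FIRST(int ]) = { int }.
Both contain int, so the two alternatives are not disjoint — LL(1) conflict.

Yes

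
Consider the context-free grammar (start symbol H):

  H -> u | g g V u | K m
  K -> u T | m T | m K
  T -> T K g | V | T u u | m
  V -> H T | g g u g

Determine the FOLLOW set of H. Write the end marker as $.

{ $, g, m, u }

H is the start symbol, so $ ∈ FOLLOW(H).
In V -> H T: add FIRST(T) = { g, m, u }.
Union: FOLLOW(H) = { $, g, m, u }.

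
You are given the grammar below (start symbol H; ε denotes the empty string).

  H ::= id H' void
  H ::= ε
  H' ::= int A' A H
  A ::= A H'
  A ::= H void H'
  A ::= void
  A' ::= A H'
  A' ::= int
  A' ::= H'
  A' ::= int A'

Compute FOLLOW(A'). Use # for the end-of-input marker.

In H' ::= int A' A H: add FIRST(A H) = { id, void }.
In A' ::= int A': A' is at the end, add FOLLOW(A') = { id, void }.
Union: FOLLOW(A') = { id, void }.

{ id, void }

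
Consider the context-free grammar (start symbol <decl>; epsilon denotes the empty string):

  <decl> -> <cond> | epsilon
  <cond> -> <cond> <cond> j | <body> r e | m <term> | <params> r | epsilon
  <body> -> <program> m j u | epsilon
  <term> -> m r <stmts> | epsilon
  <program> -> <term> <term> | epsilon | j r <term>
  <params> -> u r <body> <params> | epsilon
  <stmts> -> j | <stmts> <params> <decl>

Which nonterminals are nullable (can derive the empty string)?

{ <body>, <cond>, <decl>, <params>, <program>, <term> }

Directly nullable (have an epsilon-production): <decl>, <cond>, <body>, <term>, <program>, <params>.
No other nonterminal has a production whose RHS symbols are all nullable.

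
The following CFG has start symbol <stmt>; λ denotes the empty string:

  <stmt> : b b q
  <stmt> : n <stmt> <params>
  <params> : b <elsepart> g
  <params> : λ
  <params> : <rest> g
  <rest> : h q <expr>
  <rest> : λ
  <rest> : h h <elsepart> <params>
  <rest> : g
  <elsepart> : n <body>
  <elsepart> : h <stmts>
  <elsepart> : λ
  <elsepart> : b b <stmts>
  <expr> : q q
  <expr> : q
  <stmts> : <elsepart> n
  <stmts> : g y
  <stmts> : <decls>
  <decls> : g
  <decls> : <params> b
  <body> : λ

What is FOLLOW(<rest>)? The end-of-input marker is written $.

{ g }

In <params> : <rest> g: add FIRST(g) = { g }.
Union: FOLLOW(<rest>) = { g }.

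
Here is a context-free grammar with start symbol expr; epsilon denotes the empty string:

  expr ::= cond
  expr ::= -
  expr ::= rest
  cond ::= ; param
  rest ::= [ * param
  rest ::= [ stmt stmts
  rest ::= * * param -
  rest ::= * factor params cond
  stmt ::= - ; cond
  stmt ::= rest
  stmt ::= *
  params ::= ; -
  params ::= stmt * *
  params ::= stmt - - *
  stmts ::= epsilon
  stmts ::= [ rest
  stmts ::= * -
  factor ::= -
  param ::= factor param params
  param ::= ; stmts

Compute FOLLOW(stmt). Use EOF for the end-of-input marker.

{ EOF, *, -, ;, [ }

In rest ::= [ stmt stmts: add FIRST(stmts)\{epsilon} = { *, [ }.
  Since stmts is nullable, also add FOLLOW(rest) = { EOF, *, -, ;, [ }.
In params ::= stmt * *: add FIRST(* *) = { * }.
In params ::= stmt - - *: add FIRST(- - *) = { - }.
Union: FOLLOW(stmt) = { EOF, *, -, ;, [ }.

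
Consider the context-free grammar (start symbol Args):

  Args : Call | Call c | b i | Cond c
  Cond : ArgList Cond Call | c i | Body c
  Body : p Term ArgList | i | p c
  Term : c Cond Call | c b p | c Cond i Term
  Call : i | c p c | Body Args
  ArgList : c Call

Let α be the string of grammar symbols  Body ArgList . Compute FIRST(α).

Add FIRST(Body) = { i, p }; Body is not nullable, stop.

{ i, p }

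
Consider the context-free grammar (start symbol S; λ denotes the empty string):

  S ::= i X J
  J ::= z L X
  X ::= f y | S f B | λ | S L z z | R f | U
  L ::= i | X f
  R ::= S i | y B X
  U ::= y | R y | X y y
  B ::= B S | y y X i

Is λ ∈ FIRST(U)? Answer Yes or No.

Nullable nonterminals: X.
No production of U has an RHS whose symbols are all nullable, so U is not nullable.

No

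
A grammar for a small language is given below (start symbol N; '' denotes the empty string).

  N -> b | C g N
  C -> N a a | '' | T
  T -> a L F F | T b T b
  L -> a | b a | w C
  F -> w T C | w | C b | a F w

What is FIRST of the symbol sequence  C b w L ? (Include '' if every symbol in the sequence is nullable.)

Add FIRST(C)\{''} = { a, b, g }; C is nullable, continue.
b is a terminal; add {b} and stop.

{ a, b, g }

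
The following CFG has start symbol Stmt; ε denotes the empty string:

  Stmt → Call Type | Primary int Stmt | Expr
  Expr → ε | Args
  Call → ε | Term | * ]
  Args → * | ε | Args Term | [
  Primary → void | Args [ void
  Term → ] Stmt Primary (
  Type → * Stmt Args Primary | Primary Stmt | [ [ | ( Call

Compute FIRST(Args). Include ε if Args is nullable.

Args → * contributes {*}.
Args → ε contributes ε.
From Args → Args Term: Args nullable, take FIRST(Args) ∪ FIRST(Term) = { *, [, ] }.
Args → [ contributes {[}.
Union: FIRST(Args) = { *, [, ], ε }.

{ *, [, ], ε }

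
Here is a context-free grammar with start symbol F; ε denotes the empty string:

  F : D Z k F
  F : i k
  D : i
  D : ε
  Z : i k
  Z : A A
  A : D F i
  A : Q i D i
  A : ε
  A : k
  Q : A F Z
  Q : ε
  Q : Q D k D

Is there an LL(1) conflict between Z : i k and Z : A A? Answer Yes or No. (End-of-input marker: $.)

Yes

FIRST(i k) = { i } and FIRST(A A) = { i, k, ε }.
Both contain i, so the two alternatives are not disjoint — LL(1) conflict.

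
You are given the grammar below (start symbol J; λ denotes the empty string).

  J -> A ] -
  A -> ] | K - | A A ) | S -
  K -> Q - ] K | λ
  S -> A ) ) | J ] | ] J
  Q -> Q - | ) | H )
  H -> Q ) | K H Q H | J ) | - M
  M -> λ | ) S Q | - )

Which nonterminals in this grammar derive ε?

{ K, M }

Directly nullable (have an λ-production): K, M.
No other nonterminal has a production whose RHS symbols are all nullable.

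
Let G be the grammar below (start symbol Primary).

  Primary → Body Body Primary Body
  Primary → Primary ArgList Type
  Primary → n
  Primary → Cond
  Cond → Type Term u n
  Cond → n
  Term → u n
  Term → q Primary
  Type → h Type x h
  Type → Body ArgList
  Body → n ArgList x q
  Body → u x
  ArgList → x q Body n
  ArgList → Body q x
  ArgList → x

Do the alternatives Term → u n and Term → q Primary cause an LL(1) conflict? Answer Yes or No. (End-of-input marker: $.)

No

FIRST(u n) = { u } and FIRST(q Primary) = { q }.
The FIRST sets are disjoint and neither alternative is nullable — no conflict.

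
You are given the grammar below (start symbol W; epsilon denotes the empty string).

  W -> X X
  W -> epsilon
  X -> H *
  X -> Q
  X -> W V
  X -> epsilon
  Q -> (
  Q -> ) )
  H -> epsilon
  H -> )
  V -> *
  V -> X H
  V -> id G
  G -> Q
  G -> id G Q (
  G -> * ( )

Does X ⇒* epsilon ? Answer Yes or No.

X has an epsilon-production, so X ⇒ epsilon.

Yes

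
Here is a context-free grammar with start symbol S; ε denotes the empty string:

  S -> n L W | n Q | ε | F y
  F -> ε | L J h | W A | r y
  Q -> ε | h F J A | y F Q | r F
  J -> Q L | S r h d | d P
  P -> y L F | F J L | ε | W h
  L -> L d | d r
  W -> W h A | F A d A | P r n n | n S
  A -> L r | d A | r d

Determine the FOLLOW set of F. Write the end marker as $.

In S -> F y: add FIRST(y) = { y }.
In Q -> h F J A: add FIRST(J A) = { d, h, n, r, y }.
In Q -> y F Q: add FIRST(Q)\{ε} = { h, r, y }.
  Since Q is nullable, also add FOLLOW(Q) = { $, d, h, r }.
In Q -> r F: F is at the end, add FOLLOW(Q) = { $, d, h, r }.
In P -> y L F: F is at the end, add FOLLOW(P) = { d, h, r }.
In P -> F J L: add FIRST(J L) = { d, h, n, r, y }.
In W -> F A d A: add FIRST(A d A) = { d, r }.
Union: FOLLOW(F) = { $, d, h, n, r, y }.

{ $, d, h, n, r, y }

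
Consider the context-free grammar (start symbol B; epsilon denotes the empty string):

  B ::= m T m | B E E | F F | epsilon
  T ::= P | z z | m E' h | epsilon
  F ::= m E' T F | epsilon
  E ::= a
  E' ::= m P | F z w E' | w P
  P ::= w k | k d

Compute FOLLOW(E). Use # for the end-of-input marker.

{ #, a }

In B ::= B E E: add FIRST(E) = { a }.
In B ::= B E E: E is at the end, add FOLLOW(B) = { #, a }.
Union: FOLLOW(E) = { #, a }.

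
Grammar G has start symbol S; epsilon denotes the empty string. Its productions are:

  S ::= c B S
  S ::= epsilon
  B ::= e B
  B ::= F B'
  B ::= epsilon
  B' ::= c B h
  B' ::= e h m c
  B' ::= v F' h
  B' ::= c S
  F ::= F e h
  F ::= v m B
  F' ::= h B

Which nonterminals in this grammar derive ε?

Directly nullable (have an epsilon-production): S, B.
No other nonterminal has a production whose RHS symbols are all nullable.

{ B, S }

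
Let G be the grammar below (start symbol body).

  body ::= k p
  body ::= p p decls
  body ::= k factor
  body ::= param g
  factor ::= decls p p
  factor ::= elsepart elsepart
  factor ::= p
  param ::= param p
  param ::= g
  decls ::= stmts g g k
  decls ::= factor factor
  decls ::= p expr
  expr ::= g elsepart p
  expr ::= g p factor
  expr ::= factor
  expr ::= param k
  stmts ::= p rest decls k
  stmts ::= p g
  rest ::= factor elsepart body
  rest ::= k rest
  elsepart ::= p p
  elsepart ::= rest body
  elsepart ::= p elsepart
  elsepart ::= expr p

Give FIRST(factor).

{ g, k, p }

From factor ::= decls p p: add FIRST(decls) = { g, k, p }.
From factor ::= elsepart elsepart: add FIRST(elsepart) = { g, k, p }.
factor ::= p contributes {p}.
Union: FIRST(factor) = { g, k, p }.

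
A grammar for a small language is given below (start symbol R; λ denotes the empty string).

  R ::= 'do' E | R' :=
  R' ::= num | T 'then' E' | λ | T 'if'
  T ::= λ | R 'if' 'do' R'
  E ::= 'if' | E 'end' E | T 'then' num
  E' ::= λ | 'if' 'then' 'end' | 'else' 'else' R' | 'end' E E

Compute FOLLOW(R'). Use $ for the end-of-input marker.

{ 'if', 'then', := }

In R ::= R' :=: add FIRST(:=) = { := }.
In T ::= R 'if' 'do' R': R' is at the end, add FOLLOW(T) = { 'if', 'then' }.
In E' ::= 'else' 'else' R': R' is at the end, add FOLLOW(E') = { 'if', 'then', := }.
Union: FOLLOW(R') = { 'if', 'then', := }.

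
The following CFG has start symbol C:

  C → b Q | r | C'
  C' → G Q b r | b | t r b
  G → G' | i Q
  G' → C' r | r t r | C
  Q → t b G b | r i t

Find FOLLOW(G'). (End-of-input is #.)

{ b, r, t }

In G → G': G' is at the end, add FOLLOW(G) = { b, r, t }.
Union: FOLLOW(G') = { b, r, t }.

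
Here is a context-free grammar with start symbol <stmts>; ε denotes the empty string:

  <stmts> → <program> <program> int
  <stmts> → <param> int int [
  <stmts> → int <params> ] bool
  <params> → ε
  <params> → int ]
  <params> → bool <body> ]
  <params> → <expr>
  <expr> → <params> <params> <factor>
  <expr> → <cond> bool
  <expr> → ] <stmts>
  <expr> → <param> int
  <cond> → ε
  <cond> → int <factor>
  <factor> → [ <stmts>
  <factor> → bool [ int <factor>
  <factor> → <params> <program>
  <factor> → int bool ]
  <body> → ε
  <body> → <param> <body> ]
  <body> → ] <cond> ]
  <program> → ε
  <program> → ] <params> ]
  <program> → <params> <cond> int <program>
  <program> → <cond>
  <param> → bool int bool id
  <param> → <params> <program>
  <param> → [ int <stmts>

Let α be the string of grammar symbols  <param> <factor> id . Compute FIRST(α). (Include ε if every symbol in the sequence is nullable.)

{ [, ], bool, id, int }

Add FIRST(<param>)\{ε} = { [, ], bool, int }; <param> is nullable, continue.
Add FIRST(<factor>)\{ε} = { [, ], bool, int }; <factor> is nullable, continue.
id is a terminal; add {id} and stop.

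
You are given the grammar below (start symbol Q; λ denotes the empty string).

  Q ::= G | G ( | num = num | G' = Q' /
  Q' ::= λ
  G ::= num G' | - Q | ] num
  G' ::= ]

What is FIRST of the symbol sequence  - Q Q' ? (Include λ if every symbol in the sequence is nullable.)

{ - }

- is a terminal; add {-} and stop.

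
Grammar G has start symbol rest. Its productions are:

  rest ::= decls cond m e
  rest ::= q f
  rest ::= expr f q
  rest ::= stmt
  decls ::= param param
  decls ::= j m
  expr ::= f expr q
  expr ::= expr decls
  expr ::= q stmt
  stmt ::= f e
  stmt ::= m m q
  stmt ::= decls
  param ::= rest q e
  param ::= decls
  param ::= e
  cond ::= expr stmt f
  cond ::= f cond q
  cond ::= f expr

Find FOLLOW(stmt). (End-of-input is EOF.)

In rest ::= stmt: stmt is at the end, add FOLLOW(rest) = { EOF, q }.
In expr ::= q stmt: stmt is at the end, add FOLLOW(expr) = { e, f, j, m, q }.
In cond ::= expr stmt f: add FIRST(f) = { f }.
Union: FOLLOW(stmt) = { EOF, e, f, j, m, q }.

{ EOF, e, f, j, m, q }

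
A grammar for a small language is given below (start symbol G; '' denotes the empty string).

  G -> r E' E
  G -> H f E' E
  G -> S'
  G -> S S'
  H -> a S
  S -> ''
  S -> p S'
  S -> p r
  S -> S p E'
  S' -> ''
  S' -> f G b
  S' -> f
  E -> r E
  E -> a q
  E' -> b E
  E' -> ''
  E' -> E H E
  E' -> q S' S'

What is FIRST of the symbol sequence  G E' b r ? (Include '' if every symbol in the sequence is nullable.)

{ a, b, f, p, q, r }

Add FIRST(G)\{''} = { a, f, p, r }; G is nullable, continue.
Add FIRST(E')\{''} = { a, b, q, r }; E' is nullable, continue.
b is a terminal; add {b} and stop.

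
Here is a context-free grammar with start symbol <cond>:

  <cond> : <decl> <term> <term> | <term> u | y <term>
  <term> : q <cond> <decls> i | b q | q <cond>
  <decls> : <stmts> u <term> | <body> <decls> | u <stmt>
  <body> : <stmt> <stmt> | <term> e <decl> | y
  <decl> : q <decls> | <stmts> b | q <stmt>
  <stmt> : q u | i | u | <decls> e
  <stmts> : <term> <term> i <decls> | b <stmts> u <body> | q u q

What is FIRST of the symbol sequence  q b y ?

{ q }

q is a terminal; add {q} and stop.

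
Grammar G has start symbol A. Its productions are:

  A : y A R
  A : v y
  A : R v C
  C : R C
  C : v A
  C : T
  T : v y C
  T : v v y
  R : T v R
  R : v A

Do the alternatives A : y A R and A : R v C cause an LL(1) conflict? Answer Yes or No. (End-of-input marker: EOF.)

No

FIRST(y A R) = { y } and FIRST(R v C) = { v }.
The FIRST sets are disjoint and neither alternative is nullable — no conflict.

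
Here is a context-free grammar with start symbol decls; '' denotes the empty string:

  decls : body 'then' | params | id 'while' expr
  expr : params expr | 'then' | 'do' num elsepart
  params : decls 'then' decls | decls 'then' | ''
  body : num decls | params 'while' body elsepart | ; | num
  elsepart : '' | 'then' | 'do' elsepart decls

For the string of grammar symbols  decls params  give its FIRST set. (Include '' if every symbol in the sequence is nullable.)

Add FIRST(decls)\{''} = { 'then', 'while', ;, id, num }; decls is nullable, continue.
Add FIRST(params)\{''} = { 'then', 'while', ;, id, num }; params is nullable, continue.
Every symbol is nullable, so include ''.

{ 'then', 'while', ;, id, num, '' }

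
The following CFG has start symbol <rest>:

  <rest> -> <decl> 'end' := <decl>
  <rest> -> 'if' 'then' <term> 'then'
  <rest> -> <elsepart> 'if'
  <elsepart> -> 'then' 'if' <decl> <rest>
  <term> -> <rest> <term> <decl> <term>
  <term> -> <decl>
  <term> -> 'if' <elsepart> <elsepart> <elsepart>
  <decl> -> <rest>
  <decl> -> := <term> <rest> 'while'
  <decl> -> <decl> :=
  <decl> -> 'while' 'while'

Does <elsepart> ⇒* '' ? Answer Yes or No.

No

No nonterminal in this grammar is nullable.
No production of <elsepart> has an RHS whose symbols are all nullable, so <elsepart> is not nullable.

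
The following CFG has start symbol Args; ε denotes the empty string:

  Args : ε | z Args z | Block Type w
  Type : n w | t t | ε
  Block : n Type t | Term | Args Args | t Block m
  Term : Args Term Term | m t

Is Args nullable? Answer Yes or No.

Args has an ε-production, so Args ⇒ ε.

Yes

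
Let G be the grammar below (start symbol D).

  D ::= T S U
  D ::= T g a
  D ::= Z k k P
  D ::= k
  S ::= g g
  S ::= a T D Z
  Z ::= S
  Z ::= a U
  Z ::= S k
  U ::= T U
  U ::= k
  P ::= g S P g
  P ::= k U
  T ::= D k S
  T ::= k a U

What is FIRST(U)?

From U ::= T U: add FIRST(T) = { a, g, k }.
U ::= k contributes {k}.
Union: FIRST(U) = { a, g, k }.

{ a, g, k }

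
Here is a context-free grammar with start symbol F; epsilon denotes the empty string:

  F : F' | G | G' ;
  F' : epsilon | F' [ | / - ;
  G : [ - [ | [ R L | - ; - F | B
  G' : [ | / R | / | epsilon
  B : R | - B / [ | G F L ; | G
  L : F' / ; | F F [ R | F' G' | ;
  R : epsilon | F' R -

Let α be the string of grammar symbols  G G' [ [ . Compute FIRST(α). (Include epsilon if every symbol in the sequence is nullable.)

{ -, /, ;, [ }

Add FIRST(G)\{epsilon} = { -, /, ;, [ }; G is nullable, continue.
Add FIRST(G')\{epsilon} = { /, [ }; G' is nullable, continue.
[ is a terminal; add {[} and stop.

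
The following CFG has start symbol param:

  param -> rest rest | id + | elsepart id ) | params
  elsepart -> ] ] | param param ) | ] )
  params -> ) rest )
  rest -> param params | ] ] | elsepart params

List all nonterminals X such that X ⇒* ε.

No nonterminal has an empty production or an RHS whose symbols are all nullable.

{ } (none)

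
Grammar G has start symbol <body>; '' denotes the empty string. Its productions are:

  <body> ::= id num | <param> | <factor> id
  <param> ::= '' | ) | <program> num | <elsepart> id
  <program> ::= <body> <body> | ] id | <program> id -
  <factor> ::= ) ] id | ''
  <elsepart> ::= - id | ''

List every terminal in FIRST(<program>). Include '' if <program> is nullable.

From <program> ::= <body> <body>: <body>, <body> nullable, take FIRST(<body>) ∪ FIRST(<body>) = { ), -, ], id, num }; also '' since the whole RHS is nullable.
<program> ::= ] id contributes {]}.
From <program> ::= <program> id -: <program> nullable, take FIRST(<program>) ∪ {id} = { ), -, ], id, num }.
Union: FIRST(<program>) = { ), -, ], id, num, '' }.

{ ), -, ], id, num, '' }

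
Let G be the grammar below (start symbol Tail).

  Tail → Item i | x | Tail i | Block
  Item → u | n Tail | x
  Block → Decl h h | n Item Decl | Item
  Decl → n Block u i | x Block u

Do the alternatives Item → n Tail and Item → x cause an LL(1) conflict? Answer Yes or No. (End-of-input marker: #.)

FIRST(n Tail) = { n } and FIRST(x) = { x }.
The FIRST sets are disjoint and neither alternative is nullable — no conflict.

No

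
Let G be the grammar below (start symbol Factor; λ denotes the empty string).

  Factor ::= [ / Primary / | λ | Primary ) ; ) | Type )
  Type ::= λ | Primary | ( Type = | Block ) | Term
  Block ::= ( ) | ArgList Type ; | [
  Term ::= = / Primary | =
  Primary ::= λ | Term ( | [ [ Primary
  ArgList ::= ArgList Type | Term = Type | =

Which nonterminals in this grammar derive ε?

Directly nullable (have an λ-production): Factor, Type, Primary.
No other nonterminal has a production whose RHS symbols are all nullable.

{ Factor, Primary, Type }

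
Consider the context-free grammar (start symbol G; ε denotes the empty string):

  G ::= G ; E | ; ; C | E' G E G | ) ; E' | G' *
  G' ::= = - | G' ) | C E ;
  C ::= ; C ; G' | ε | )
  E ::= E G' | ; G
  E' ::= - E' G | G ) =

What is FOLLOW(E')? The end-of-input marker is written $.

{ $, ), -, ;, = }

In G ::= E' G E G: add FIRST(G E G) = { ), -, ;, = }.
In G ::= ) ; E': E' is at the end, add FOLLOW(G) = { $, ), -, ;, = }.
In E' ::= - E' G: add FIRST(G) = { ), -, ;, = }.
Union: FOLLOW(E') = { $, ), -, ;, = }.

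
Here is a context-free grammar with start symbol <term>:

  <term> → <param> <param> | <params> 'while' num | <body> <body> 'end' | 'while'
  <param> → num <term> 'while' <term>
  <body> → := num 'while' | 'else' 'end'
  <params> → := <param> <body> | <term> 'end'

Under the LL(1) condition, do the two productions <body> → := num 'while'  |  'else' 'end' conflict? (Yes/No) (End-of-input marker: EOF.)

FIRST(:= num 'while') = { := } and FIRST('else' 'end') = { 'else' }.
The FIRST sets are disjoint and neither alternative is nullable — no conflict.

No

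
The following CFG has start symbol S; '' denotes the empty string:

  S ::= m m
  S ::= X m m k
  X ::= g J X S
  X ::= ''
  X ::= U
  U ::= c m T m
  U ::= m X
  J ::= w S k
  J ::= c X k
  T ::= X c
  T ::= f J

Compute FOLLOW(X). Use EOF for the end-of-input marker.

{ c, g, k, m }

In S ::= X m m k: add FIRST(m m k) = { m }.
In X ::= g J X S: add FIRST(S) = { c, g, m }.
In U ::= m X: X is at the end, add FOLLOW(U) = { c, g, k, m }.
In J ::= c X k: add FIRST(k) = { k }.
In T ::= X c: add FIRST(c) = { c }.
Union: FOLLOW(X) = { c, g, k, m }.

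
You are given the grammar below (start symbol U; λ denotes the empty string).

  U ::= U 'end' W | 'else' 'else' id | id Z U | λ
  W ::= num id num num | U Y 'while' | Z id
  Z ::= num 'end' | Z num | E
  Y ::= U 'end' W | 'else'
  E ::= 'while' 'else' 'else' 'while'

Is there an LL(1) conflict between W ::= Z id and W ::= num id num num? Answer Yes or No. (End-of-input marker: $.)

Yes

FIRST(Z id) = { 'while', num } and FIRST(num id num num) = { num }.
Both contain num, so the two alternatives are not disjoint — LL(1) conflict.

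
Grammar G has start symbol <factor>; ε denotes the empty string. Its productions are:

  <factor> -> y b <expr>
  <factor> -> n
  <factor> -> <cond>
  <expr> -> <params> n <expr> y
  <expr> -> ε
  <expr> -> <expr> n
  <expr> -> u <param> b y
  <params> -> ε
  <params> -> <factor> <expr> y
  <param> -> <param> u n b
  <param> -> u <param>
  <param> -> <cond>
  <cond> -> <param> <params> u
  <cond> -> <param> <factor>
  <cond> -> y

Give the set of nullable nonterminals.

{ <expr>, <params> }

Directly nullable (have an ε-production): <expr>, <params>.
No other nonterminal has a production whose RHS symbols are all nullable.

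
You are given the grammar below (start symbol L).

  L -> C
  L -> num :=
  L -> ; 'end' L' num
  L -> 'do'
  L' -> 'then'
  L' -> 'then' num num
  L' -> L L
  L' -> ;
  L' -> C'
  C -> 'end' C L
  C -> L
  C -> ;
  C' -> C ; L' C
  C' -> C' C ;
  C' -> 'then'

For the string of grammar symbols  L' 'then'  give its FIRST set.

Add FIRST(L') = { 'do', 'end', 'then', ;, num }; L' is not nullable, stop.

{ 'do', 'end', 'then', ;, num }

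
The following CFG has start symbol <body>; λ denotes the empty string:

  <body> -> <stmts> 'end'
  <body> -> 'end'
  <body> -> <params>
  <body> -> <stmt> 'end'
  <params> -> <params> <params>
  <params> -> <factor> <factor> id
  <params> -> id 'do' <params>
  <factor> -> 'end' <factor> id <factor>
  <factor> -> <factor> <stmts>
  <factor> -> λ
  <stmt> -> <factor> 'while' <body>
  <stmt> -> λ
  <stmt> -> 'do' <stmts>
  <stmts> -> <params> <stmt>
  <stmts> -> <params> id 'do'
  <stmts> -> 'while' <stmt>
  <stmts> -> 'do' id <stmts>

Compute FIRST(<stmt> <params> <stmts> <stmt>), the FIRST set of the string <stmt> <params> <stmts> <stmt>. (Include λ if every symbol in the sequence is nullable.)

Add FIRST(<stmt>)\{λ} = { 'do', 'end', 'while', id }; <stmt> is nullable, continue.
Add FIRST(<params>) = { 'do', 'end', 'while', id }; <params> is not nullable, stop.

{ 'do', 'end', 'while', id }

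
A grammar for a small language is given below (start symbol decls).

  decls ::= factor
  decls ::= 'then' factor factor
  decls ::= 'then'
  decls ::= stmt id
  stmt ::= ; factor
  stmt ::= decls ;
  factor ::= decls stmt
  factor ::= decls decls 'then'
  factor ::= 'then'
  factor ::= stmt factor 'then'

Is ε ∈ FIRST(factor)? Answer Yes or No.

No

No nonterminal in this grammar is nullable.
No production of factor has an RHS whose symbols are all nullable, so factor is not nullable.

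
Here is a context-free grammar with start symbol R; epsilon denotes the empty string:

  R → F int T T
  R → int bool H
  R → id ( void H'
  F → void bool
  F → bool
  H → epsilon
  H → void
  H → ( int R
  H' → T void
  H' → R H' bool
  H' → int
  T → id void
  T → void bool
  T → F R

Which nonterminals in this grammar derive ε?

{ H }

Directly nullable (have an epsilon-production): H.
No other nonterminal has a production whose RHS symbols are all nullable.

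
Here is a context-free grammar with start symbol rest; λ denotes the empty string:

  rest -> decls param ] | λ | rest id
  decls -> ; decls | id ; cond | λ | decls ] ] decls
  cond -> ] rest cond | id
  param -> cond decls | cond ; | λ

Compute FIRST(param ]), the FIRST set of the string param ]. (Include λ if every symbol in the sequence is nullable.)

Add FIRST(param)\{λ} = { ], id }; param is nullable, continue.
] is a terminal; add {]} and stop.

{ ], id }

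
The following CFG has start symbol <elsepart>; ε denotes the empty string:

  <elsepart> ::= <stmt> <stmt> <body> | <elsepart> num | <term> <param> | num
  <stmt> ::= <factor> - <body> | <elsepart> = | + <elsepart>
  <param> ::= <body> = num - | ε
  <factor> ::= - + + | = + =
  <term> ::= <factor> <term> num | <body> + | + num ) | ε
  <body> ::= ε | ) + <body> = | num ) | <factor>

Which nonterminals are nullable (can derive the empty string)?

Directly nullable (have an ε-production): <param>, <term>, <body>.
<elsepart> ::= <term> <param> with every symbol nullable, so <elsepart> is nullable.
No other nonterminal has a production whose RHS symbols are all nullable.

{ <body>, <elsepart>, <param>, <term> }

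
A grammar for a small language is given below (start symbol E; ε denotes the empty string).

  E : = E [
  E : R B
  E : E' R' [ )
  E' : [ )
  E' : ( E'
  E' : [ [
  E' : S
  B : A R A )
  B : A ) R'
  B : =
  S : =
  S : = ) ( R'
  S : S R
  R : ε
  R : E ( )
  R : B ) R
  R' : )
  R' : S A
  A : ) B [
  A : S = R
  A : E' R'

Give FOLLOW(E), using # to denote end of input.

{ #, (, [ }

E is the start symbol, so # ∈ FOLLOW(E).
In E : = E [: add FIRST([) = { [ }.
In R : E ( ): add FIRST(( )) = { ( }.
Union: FOLLOW(E) = { #, (, [ }.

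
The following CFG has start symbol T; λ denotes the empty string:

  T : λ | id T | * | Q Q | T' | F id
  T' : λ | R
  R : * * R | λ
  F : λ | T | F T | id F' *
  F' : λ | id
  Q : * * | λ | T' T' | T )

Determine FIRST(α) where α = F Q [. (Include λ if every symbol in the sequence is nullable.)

{ ), *, [, id }

Add FIRST(F)\{λ} = { ), *, id }; F is nullable, continue.
Add FIRST(Q)\{λ} = { ), *, id }; Q is nullable, continue.
[ is a terminal; add {[} and stop.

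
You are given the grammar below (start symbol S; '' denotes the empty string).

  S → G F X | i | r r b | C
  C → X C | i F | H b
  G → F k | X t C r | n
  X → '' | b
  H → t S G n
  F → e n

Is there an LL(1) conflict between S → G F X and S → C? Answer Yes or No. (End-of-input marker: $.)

Yes

FIRST(G F X) = { b, e, n, t } and FIRST(C) = { b, i, t }.
Both contain b, so the two alternatives are not disjoint — LL(1) conflict.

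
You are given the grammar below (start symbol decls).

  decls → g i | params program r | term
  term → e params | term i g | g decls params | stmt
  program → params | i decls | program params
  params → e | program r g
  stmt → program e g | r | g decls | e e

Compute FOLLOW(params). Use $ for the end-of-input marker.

In decls → params program r: add FIRST(program r) = { e, i }.
In term → e params: params is at the end, add FOLLOW(term) = { $, e, i, r }.
In term → g decls params: params is at the end, add FOLLOW(term) = { $, e, i, r }.
In program → params: params is at the end, add FOLLOW(program) = { e, i, r }.
In program → program params: params is at the end, add FOLLOW(program) = { e, i, r }.
Union: FOLLOW(params) = { $, e, i, r }.

{ $, e, i, r }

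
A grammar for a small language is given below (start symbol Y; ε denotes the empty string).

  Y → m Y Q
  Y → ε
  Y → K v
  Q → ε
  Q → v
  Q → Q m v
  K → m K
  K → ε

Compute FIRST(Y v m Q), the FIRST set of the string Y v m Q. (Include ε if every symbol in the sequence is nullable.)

{ m, v }

Add FIRST(Y)\{ε} = { m, v }; Y is nullable, continue.
v is a terminal; add {v} and stop.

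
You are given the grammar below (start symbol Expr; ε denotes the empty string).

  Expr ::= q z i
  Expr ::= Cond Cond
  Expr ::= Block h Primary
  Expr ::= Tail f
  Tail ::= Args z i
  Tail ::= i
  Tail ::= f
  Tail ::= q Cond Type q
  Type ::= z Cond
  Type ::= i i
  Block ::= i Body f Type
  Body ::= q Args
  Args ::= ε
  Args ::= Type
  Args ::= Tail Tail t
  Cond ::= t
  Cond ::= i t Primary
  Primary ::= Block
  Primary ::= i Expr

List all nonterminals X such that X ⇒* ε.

Directly nullable (have an ε-production): Args.
No other nonterminal has a production whose RHS symbols are all nullable.

{ Args }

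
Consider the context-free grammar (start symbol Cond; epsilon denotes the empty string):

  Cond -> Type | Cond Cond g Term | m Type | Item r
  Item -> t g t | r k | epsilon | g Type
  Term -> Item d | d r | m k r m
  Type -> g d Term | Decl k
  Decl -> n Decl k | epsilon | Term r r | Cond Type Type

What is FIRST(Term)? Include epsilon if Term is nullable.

From Term -> Item d: Item nullable, take FIRST(Item) ∪ {d} = { d, g, r, t }.
Term -> d r contributes {d}.
Term -> m k r m contributes {m}.
Union: FIRST(Term) = { d, g, m, r, t }.

{ d, g, m, r, t }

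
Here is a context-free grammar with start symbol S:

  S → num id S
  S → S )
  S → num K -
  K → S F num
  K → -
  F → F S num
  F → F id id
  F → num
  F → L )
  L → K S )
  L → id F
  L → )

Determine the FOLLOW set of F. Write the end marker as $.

{ ), id, num }

In K → S F num: add FIRST(num) = { num }.
In F → F S num: add FIRST(S num) = { num }.
In F → F id id: add FIRST(id id) = { id }.
In L → id F: F is at the end, add FOLLOW(L) = { ) }.
Union: FOLLOW(F) = { ), id, num }.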